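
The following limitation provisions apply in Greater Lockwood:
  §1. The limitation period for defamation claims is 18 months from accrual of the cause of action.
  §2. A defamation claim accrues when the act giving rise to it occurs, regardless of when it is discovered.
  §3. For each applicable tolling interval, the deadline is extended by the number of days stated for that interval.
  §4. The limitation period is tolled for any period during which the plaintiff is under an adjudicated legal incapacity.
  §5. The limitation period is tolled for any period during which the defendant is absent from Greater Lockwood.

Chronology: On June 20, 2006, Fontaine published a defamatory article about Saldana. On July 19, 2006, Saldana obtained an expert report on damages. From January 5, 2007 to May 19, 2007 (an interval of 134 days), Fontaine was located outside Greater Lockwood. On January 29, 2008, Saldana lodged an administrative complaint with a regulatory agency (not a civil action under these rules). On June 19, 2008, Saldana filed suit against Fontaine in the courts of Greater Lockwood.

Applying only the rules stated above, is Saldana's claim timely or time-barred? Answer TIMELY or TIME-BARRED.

The cause of action accrued on June 20, 2006, the date of the act.
18 months from June 20, 2006 is December 20, 2007.
Because the defendant's absence from the jurisdiction ran from January 5, 2007 to May 19, 2007, the deadline is extended by 134 days to May 2, 2008.
None of the other events listed affects the running of the period under the stated rules.
Saldana filed on June 19, 2008, after the May 2, 2008 deadline, so the action is time-barred.

TIME-BARRED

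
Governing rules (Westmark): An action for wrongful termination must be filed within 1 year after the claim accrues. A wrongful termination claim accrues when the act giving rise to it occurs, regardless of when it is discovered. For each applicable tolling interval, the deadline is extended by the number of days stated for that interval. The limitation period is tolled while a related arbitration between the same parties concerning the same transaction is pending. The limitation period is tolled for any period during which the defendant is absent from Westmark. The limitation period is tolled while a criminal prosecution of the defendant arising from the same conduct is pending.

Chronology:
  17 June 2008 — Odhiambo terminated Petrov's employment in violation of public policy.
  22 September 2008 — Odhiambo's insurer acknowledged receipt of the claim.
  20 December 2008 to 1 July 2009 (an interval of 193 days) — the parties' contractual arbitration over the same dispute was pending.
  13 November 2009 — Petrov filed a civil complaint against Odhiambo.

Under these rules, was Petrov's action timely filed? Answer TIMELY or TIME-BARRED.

The claim accrued on 17 June 2008, when the wrongful act occurred.
1 year from 17 June 2008 is 17 June 2009.
The period was tolled for 193 days by the pending related arbitration (20 December 2008 to 1 July 2009), pushing the deadline to 27 December 2009.
None of the other events listed affects the running of the period under the stated rules.
The 13 November 2009 filing precedes the 27 December 2009 deadline; the claim is timely.

TIMELY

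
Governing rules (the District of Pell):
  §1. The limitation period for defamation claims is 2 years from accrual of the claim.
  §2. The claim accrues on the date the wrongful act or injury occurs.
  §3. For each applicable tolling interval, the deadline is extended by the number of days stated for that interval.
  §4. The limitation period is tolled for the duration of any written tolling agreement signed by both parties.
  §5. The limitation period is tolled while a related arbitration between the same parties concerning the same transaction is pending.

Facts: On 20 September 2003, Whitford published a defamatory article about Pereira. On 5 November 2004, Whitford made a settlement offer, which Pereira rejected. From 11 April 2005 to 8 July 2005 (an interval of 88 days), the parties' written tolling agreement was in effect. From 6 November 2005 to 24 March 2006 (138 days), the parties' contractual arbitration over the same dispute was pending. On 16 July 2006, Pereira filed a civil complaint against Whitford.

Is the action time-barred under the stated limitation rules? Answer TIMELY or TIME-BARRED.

The claim accrued on 20 September 2003, the date of the act.
2 years from 20 September 2003 is 20 September 2005.
The period was tolled for 88 days by the written tolling agreement (11 April 2005 to 8 July 2005), pushing the deadline to 17 December 2005.
Because the pending related arbitration ran from 6 November 2005 to 24 March 2006, the deadline is extended by 138 days to 4 May 2006.
The other events in the timeline have no effect on the limitation period under the stated rules.
Filing on 16 July 2006 missed the 4 May 2006 deadline — the action is time-barred.

TIME-BARRED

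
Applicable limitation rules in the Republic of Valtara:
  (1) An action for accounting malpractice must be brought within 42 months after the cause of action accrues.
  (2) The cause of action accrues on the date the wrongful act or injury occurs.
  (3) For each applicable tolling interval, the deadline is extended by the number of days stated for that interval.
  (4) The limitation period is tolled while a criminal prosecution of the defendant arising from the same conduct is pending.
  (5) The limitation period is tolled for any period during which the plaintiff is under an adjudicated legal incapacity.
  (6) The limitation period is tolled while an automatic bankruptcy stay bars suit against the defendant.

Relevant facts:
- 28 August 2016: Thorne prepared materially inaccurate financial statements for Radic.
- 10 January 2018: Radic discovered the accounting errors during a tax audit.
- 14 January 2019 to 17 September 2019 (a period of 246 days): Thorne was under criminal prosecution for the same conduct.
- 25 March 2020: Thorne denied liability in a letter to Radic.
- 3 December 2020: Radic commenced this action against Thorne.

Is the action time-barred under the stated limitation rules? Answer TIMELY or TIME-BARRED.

The claim accrued on 28 August 2016, when the wrongful act occurred; under the stated occurrence rule the 10 January 2018 discovery does not delay accrual.
42 months from 28 August 2016 is 28 February 2020.
The pending criminal prosecution from 14 January 2019 to 17 September 2019 tolled the period for 246 days, extending the deadline to 31 October 2020.
The other events in the timeline have no effect on the limitation period under the stated rules.
Filing on 3 December 2020 missed the 31 October 2020 deadline — the action is time-barred.

TIME-BARRED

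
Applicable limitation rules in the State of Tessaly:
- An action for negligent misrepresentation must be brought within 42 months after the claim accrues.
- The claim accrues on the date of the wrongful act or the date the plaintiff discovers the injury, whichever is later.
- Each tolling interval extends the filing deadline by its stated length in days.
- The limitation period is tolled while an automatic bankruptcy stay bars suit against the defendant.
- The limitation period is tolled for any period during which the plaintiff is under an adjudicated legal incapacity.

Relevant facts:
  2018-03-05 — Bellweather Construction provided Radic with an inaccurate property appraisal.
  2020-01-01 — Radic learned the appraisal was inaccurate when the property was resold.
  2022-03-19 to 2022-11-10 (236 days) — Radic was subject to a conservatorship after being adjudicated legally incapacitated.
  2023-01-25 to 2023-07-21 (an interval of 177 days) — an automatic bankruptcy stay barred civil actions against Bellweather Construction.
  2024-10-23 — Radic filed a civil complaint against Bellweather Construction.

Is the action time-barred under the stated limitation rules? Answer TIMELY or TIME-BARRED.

TIME-BARRED

Taking the later of the act (2018-03-05) and discovery (2020-01-01), the claim accrued on 2020-01-01.
42 months from 2020-01-01 is 2023-07-01.
The plaintiff's legal incapacity from 2022-03-19 to 2022-11-10 tolled the period for 236 days, extending the deadline to 2024-02-22.
The period was tolled for 177 days by the automatic bankruptcy stay (2023-01-25 to 2023-07-21), pushing the deadline to 2024-08-17.
The 2024-10-23 filing falls after the 2024-08-17 deadline; the claim is time-barred.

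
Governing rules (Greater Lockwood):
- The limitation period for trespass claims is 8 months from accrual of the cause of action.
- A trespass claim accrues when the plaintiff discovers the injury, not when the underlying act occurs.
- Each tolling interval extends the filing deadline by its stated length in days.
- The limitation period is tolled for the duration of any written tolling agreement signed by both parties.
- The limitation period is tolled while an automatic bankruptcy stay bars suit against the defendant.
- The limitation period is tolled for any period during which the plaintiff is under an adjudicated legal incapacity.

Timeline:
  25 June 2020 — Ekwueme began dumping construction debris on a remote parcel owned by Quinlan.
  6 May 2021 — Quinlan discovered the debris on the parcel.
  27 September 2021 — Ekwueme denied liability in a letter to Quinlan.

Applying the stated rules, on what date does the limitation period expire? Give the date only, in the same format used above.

Under the discovery rule, the claim accrued on 6 May 2021, when Quinlan discovered the injury — not on the 25 June 2020 date of the underlying act.
The untolled deadline — 8 months after 6 May 2021 — is 6 January 2022.
Nothing else in the chronology tolls or restarts the period.

6 January 2022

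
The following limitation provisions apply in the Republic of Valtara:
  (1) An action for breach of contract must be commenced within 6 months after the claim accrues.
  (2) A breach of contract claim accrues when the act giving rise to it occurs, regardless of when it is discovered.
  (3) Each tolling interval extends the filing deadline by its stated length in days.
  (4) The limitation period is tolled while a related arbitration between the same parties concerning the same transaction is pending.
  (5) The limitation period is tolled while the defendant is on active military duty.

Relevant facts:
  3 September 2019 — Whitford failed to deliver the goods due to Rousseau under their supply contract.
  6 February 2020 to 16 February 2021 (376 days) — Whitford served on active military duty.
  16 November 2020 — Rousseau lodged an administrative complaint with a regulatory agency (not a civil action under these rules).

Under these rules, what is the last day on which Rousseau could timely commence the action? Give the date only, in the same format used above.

The claim accrued on 3 September 2019, when the wrongful act occurred.
6 months from 3 September 2019 is 3 March 2020.
The defendant's active military service from 6 February 2020 to 16 February 2021 tolled the period for 376 days, extending the deadline to 14 March 2021.
None of the other events listed affects the running of the period under the stated rules.

14 March 2021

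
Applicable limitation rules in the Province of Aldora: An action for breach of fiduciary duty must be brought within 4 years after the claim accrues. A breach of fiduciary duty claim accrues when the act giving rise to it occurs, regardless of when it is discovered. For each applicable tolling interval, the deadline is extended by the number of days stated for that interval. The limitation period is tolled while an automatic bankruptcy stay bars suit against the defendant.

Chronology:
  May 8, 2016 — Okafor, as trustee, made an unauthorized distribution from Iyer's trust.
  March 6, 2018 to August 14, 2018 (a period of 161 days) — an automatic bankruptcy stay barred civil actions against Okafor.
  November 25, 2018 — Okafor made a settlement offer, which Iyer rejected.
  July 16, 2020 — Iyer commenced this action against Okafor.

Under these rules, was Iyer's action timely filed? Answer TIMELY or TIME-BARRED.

TIMELY

The claim accrued on May 8, 2016, the date of the act.
Adding the 4 years base period to May 8, 2016 gives a deadline of May 8, 2020, before any tolling.
Because the automatic bankruptcy stay ran from March 6, 2018 to August 14, 2018, the deadline is extended by 161 days to October 16, 2020.
The other events in the timeline have no effect on the limitation period under the stated rules.
Iyer filed on July 16, 2020, before the October 16, 2020 deadline, so the action is timely.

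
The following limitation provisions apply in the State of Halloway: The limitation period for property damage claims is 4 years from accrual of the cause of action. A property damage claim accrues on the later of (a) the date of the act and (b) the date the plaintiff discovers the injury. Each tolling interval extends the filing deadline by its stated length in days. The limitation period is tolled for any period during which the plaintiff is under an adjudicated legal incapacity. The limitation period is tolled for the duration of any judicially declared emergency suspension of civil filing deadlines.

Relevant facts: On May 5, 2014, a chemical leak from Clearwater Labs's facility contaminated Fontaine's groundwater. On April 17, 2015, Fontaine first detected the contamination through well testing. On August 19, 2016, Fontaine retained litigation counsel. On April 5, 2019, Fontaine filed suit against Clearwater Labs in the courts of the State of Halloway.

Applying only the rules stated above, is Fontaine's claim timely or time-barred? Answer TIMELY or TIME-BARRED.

TIMELY

Because discovery on April 17, 2015 post-dates the May 5, 2014 act, accrual under the later-of rule falls on April 17, 2015.
The untolled deadline — 4 years after April 17, 2015 — is April 17, 2019.
None of the other events listed affects the running of the period under the stated rules.
Fontaine filed on April 5, 2019, before the April 17, 2019 deadline, so the action is timely.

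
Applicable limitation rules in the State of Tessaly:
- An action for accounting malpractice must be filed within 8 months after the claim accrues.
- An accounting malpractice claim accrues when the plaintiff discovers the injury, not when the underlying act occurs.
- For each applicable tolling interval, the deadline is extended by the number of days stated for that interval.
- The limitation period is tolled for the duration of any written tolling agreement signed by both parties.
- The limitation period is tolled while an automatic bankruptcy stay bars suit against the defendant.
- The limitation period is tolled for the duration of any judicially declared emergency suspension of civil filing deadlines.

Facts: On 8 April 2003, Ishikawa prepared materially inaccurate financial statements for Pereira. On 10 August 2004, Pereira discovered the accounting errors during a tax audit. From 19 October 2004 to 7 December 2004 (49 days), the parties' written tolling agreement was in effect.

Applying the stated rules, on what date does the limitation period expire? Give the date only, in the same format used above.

29 May 2005

The claim did not accrue until Pereira discovered the injury on 10 August 2004; the 8 April 2003 act date does not start the clock under the stated rule.
The untolled deadline — 8 months after 10 August 2004 — is 10 April 2005.
Because the written tolling agreement ran from 19 October 2004 to 7 December 2004, the deadline is extended by 49 days to 29 May 2005.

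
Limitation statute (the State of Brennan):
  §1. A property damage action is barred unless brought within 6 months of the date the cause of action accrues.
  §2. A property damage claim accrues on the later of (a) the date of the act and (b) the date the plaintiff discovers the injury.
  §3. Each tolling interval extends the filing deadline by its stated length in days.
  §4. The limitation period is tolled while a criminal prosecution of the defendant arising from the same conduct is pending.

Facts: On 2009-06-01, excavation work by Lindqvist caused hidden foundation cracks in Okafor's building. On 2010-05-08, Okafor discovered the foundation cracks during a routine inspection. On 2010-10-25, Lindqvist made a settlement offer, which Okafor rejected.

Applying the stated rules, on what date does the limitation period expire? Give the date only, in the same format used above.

Because discovery on 2010-05-08 post-dates the 2009-06-01 act, accrual under the later-of rule falls on 2010-05-08.
6 months from 2010-05-08 is 2010-11-08.
The other events in the timeline have no effect on the limitation period under the stated rules.

2010-11-08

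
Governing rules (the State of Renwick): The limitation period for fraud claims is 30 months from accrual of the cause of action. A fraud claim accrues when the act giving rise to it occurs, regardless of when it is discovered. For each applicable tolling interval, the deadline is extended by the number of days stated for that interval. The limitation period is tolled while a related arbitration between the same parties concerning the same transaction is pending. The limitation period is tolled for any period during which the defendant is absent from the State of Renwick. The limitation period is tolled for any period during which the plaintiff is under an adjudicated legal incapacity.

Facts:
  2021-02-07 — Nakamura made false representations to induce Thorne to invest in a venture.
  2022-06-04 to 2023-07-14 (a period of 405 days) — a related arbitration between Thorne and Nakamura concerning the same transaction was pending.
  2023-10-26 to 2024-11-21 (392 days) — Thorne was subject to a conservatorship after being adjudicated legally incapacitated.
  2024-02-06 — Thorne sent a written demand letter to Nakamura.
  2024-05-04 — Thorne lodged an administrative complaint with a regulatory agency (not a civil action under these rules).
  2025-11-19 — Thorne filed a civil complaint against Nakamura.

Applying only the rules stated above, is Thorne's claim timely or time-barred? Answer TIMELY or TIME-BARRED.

The claim accrued on 2021-02-07, when the wrongful act occurred.
Adding the 30 months base period to 2021-02-07 gives a deadline of 2023-08-07, before any tolling.
Because the pending related arbitration ran from 2022-06-04 to 2023-07-14, the deadline is extended by 405 days to 2024-09-15.
The plaintiff's legal incapacity from 2023-10-26 to 2024-11-21 tolled the period for 392 days, extending the deadline to 2025-10-12.
The other events in the timeline have no effect on the limitation period under the stated rules.
Thorne filed on 2025-11-19, after the 2025-10-12 deadline, so the action is time-barred.

TIME-BARRED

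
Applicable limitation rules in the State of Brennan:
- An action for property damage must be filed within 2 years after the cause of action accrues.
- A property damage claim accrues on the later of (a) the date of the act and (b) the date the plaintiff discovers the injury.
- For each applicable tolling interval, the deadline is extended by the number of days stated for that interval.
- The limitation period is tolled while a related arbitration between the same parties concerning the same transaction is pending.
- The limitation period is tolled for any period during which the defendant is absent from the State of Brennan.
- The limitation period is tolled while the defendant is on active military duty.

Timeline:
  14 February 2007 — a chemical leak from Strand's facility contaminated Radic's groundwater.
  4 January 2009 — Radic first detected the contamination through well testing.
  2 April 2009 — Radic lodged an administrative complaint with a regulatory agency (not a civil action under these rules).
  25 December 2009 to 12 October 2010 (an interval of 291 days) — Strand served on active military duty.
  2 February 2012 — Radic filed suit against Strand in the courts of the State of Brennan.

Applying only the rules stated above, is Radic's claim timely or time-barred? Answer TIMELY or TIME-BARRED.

Because discovery on 4 January 2009 post-dates the 14 February 2007 act, accrual under the later-of rule falls on 4 January 2009.
2 years from 4 January 2009 is 4 January 2011.
The period was tolled for 291 days by the defendant's active military service (25 December 2009 to 12 October 2010), pushing the deadline to 22 October 2011.
The other events in the timeline have no effect on the limitation period under the stated rules.
Radic filed on 2 February 2012, after the 22 October 2011 deadline, so the action is time-barred.

TIME-BARRED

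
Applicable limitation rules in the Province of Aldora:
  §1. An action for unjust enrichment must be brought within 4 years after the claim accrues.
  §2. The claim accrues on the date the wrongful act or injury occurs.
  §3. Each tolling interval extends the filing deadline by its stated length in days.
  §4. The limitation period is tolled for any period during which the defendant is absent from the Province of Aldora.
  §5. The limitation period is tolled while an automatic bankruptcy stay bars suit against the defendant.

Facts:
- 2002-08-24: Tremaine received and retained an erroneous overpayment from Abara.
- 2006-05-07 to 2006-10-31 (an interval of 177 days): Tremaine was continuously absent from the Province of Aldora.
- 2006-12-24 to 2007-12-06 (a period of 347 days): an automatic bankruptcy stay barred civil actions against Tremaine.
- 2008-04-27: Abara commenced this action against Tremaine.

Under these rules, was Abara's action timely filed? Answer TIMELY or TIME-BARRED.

TIME-BARRED

The claim accrued on 2002-08-24, when the wrongful act occurred.
4 years from 2002-08-24 is 2006-08-24.
The period was tolled for 177 days by the defendant's absence from the jurisdiction (2006-05-07 to 2006-10-31), pushing the deadline to 2007-02-17.
The period was tolled for 347 days by the automatic bankruptcy stay (2006-12-24 to 2007-12-06), pushing the deadline to 2008-01-30.
Abara filed on 2008-04-27, after the 2008-01-30 deadline, so the action is time-barred.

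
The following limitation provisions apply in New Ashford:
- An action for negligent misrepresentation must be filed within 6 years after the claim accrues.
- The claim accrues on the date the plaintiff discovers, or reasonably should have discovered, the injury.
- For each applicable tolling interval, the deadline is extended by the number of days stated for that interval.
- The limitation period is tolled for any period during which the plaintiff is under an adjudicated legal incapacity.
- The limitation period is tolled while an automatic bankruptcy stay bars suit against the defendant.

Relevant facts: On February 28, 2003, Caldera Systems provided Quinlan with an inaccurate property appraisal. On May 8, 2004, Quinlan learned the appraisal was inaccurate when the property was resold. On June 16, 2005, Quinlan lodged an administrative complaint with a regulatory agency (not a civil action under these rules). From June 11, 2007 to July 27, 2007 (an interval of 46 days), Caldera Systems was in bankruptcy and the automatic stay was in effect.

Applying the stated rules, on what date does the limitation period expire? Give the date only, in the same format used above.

Accrual is tied to discovery, so the period began on May 8, 2004 rather than on February 28, 2003 when the act occurred.
The untolled deadline — 6 years after May 8, 2004 — is May 8, 2010.
The automatic bankruptcy stay from June 11, 2007 to July 27, 2007 tolled the period for 46 days, extending the deadline to June 23, 2010.
Nothing else in the chronology tolls or restarts the period.

June 23, 2010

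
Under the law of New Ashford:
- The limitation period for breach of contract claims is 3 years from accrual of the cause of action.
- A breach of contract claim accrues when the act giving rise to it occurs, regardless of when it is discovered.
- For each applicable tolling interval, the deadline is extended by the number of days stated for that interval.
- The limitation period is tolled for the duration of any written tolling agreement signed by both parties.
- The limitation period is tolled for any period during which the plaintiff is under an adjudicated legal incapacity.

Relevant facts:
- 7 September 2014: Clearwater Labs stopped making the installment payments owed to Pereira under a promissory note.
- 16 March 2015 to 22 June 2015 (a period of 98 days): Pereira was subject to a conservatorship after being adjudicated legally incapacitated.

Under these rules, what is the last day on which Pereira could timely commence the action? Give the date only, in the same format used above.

14 December 2017

The claim accrued on 7 September 2014, when the wrongful act occurred.
The untolled deadline — 3 years after 7 September 2014 — is 7 September 2017.
The plaintiff's legal incapacity from 16 March 2015 to 22 June 2015 tolled the period for 98 days, extending the deadline to 14 December 2017.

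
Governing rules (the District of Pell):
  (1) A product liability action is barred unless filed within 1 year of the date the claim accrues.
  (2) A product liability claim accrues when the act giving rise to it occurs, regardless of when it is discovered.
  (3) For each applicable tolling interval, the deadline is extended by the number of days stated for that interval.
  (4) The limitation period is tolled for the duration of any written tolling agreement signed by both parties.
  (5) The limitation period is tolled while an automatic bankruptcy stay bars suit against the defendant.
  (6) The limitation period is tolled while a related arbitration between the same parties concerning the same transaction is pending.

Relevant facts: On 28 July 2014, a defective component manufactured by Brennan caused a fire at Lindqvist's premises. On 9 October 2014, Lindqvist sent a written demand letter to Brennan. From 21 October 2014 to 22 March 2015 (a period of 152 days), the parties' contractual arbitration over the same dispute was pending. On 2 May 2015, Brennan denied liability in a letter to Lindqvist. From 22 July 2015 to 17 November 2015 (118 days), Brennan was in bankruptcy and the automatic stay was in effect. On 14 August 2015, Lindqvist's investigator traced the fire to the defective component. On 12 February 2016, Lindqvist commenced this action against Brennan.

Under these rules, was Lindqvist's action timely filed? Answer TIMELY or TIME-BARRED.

Accrual is governed by the date of the act, so the period began to run on 28 July 2014; the later discovery on 14 August 2015 is irrelevant under the stated rule.
Adding the 1 year base period to 28 July 2014 gives a deadline of 28 July 2015, before any tolling.
Because the pending related arbitration ran from 21 October 2014 to 22 March 2015, the deadline is extended by 152 days to 27 December 2015.
Because the automatic bankruptcy stay ran from 22 July 2015 to 17 November 2015, the deadline is extended by 118 days to 23 April 2016.
None of the other events listed affects the running of the period under the stated rules.
Lindqvist filed on 12 February 2016, before the 23 April 2016 deadline, so the action is timely.

TIMELY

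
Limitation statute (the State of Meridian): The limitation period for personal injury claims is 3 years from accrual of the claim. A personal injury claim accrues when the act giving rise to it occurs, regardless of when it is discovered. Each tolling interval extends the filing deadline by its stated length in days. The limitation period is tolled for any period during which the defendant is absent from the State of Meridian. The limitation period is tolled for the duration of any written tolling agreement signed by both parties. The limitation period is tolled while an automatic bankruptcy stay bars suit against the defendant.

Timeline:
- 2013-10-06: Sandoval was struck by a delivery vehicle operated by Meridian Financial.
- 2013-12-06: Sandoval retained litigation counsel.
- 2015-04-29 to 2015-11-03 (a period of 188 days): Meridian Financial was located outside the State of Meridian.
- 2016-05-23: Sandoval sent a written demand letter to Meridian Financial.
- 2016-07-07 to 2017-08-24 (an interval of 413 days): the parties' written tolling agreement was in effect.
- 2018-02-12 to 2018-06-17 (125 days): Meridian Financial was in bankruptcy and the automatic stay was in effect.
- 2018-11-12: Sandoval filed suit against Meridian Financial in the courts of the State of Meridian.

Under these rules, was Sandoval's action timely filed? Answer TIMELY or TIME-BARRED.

The claim accrued on 2013-10-06, when the wrongful act occurred.
3 years from 2013-10-06 is 2016-10-06.
The defendant's absence from the jurisdiction from 2015-04-29 to 2015-11-03 tolled the period for 188 days, extending the deadline to 2017-04-12.
Because the written tolling agreement ran from 2016-07-07 to 2017-08-24, the deadline is extended by 413 days to 2018-05-30.
The period was tolled for 125 days by the automatic bankruptcy stay (2018-02-12 to 2018-06-17), pushing the deadline to 2018-10-02.
None of the other events listed affects the running of the period under the stated rules.
Filing on 2018-11-12 missed the 2018-10-02 deadline — the action is time-barred.

TIME-BARRED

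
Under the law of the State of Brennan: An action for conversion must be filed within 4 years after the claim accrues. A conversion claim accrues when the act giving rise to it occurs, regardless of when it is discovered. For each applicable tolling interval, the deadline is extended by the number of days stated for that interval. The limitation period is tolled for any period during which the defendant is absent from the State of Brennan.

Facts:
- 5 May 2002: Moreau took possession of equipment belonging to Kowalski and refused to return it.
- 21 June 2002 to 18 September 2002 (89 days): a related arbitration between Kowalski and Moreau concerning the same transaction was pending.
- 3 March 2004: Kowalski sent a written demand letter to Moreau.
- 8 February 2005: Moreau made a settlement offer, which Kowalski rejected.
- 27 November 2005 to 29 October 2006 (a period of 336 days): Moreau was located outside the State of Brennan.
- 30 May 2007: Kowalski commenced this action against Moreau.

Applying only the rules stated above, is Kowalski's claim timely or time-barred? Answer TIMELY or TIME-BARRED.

TIME-BARRED

The claim accrued on 5 May 2002, when the wrongful act occurred.
4 years from 5 May 2002 is 5 May 2006.
Because the defendant's absence from the jurisdiction ran from 27 November 2005 to 29 October 2006, the deadline is extended by 336 days to 6 April 2007.
The pending related arbitration from 21 June 2002 to 18 September 2002 does not toll the period, because no stated rule makes a pending arbitration a tolling event.
None of the other events listed affects the running of the period under the stated rules.
The 30 May 2007 filing falls after the 6 April 2007 deadline; the claim is time-barred.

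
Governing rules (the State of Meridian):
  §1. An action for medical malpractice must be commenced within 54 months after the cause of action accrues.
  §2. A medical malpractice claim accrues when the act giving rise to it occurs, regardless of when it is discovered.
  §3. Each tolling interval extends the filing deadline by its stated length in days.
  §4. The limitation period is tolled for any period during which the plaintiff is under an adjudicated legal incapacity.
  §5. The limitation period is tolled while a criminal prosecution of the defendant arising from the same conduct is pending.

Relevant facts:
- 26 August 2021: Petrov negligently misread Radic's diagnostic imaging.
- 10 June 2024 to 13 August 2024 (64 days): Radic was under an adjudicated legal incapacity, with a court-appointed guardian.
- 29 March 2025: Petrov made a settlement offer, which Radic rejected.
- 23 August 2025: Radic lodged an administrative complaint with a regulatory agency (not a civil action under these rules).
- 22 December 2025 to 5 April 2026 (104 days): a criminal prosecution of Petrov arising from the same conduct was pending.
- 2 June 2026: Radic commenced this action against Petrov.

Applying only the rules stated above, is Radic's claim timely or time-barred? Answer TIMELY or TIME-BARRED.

The cause of action accrued on 26 August 2021, the date of the act.
Adding the 54 months base period to 26 August 2021 gives a deadline of 26 February 2026, before any tolling.
The period was tolled for 64 days by the plaintiff's legal incapacity (10 June 2024 to 13 August 2024), pushing the deadline to 1 May 2026.
The pending criminal prosecution from 22 December 2025 to 5 April 2026 tolled the period for 104 days, extending the deadline to 13 August 2026.
Nothing else in the chronology tolls or restarts the period.
Filing on 2 June 2026 beat the 13 August 2026 deadline — the action is timely.

TIMELY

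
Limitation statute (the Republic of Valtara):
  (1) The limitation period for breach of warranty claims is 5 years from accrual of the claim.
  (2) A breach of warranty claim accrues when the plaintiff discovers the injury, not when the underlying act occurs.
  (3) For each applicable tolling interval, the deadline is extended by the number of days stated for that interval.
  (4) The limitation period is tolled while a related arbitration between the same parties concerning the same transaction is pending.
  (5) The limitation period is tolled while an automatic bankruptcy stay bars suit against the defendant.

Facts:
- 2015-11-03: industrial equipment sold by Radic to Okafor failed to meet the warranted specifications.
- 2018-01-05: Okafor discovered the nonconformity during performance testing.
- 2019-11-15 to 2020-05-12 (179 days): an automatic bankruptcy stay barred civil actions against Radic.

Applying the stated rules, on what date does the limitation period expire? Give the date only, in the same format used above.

Accrual is tied to discovery, so the period began on 2018-01-05 rather than on 2015-11-03 when the act occurred.
5 years from 2018-01-05 is 2023-01-05.
Because the automatic bankruptcy stay ran from 2019-11-15 to 2020-05-12, the deadline is extended by 179 days to 2023-07-03.

2023-07-03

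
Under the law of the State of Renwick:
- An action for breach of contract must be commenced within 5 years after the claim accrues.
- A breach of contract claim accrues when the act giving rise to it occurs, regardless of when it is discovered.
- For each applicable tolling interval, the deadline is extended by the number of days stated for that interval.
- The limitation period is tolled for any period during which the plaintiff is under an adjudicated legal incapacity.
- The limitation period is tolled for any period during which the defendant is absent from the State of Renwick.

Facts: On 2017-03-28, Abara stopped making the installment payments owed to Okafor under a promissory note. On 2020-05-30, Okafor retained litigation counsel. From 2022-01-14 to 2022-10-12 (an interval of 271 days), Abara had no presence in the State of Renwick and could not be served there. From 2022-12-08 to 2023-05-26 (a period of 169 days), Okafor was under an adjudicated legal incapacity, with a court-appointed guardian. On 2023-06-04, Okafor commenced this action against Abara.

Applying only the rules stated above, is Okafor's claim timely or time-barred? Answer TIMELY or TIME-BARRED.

The claim accrued on 2017-03-28, when the wrongful act occurred.
The untolled deadline — 5 years after 2017-03-28 — is 2022-03-28.
Because the defendant's absence from the jurisdiction ran from 2022-01-14 to 2022-10-12, the deadline is extended by 271 days to 2022-12-24.
Because the plaintiff's legal incapacity ran from 2022-12-08 to 2023-05-26, the deadline is extended by 169 days to 2023-06-11.
None of the other events listed affects the running of the period under the stated rules.
Okafor filed on 2023-06-04, before the 2023-06-11 deadline, so the action is timely.

TIMELY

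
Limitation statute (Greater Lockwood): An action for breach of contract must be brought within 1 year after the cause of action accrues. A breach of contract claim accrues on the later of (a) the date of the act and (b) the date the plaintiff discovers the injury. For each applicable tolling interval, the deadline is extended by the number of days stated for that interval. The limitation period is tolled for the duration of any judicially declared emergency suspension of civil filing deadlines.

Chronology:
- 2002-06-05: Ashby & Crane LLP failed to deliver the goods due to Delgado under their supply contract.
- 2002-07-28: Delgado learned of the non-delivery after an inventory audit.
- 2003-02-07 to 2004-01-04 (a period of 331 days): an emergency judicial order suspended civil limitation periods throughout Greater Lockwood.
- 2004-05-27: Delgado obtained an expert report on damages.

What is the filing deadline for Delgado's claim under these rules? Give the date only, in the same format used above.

The claim accrued on 2002-07-28 — the later of the 2002-06-05 act and the 2002-07-28 discovery.
Adding the 1 year base period to 2002-07-28 gives a deadline of 2003-07-28, before any tolling.
The emergency suspension of filing deadlines from 2003-02-07 to 2004-01-04 tolled the period for 331 days, extending the deadline to 2004-06-23.
The other events in the timeline have no effect on the limitation period under the stated rules.

2004-06-23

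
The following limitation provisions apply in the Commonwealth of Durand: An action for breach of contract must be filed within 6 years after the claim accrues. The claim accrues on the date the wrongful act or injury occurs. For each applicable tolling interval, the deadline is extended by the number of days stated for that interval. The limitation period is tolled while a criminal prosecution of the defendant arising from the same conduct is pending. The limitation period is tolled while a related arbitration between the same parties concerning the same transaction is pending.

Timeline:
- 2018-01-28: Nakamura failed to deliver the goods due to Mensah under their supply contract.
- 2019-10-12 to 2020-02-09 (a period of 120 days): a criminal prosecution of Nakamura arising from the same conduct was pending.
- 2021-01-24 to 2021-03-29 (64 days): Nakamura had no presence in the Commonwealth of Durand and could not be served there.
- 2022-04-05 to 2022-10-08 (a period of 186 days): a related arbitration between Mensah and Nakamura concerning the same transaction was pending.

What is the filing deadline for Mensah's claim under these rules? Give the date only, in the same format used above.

The claim accrued on 2018-01-28, the date of the act.
The untolled deadline — 6 years after 2018-01-28 — is 2024-01-28.
Because the pending criminal prosecution ran from 2019-10-12 to 2020-02-09, the deadline is extended by 120 days to 2024-05-27.
Because the pending related arbitration ran from 2022-04-05 to 2022-10-08, the deadline is extended by 186 days to 2024-11-29.
No stated provision tolls the period for the defendant's absence, so the interval from 2021-01-24 to 2021-03-29 has no effect on the deadline.

2024-11-29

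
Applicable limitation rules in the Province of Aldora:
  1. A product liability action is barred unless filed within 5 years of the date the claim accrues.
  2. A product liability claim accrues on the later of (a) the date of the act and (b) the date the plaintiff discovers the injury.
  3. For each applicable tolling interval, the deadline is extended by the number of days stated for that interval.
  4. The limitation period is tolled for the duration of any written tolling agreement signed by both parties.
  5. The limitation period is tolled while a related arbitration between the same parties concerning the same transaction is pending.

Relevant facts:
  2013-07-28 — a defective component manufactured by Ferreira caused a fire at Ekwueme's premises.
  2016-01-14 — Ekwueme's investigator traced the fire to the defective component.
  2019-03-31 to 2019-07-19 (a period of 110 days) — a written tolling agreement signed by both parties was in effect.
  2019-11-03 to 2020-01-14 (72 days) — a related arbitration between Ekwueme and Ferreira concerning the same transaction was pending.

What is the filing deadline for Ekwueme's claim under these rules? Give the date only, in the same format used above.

The claim accrued on 2016-01-14 — the later of the 2013-07-28 act and the 2016-01-14 discovery.
5 years from 2016-01-14 is 2021-01-14.
The written tolling agreement from 2019-03-31 to 2019-07-19 tolled the period for 110 days, extending the deadline to 2021-05-04.
Because the pending related arbitration ran from 2019-11-03 to 2020-01-14, the deadline is extended by 72 days to 2021-07-15.

2021-07-15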